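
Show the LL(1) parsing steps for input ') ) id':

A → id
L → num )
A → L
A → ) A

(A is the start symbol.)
LL(1) parsing maintains a stack (initially the start symbol over $) and the input. At each step: if the stack top is a terminal, match it against the current input token; if it is a non-terminal N, replace it with the RHS of M[N, lookahead] (the unique production whose predict set contains the lookahead).

Stack is shown with the top on the left.

Stack  Input     Action
-----------------------
A $    ) ) id $  output A → ) A
) A $  ) ) id $  match ')'
A $    ) id $    output A → ) A
) A $  ) id $    match ')'
A $    id $      output A → id
id $   id $      match 'id'
$      $         accept

The string is accepted.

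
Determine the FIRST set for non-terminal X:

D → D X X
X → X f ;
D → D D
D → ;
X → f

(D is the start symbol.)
From X → X f ;:
  - X is the symbol being defined: contributes nothing new
    X is not nullable, so stop
From X → f:
  - f is a terminal: add 'f' and stop

Collecting: FIRST(X) = { 'f' }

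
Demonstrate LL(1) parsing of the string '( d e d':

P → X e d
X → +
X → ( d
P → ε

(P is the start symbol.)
LL(1) parsing maintains a stack (initially the start symbol over $) and the input. At each step: if the stack top is a terminal, match it against the current input token; if it is a non-terminal N, replace it with the RHS of M[N, lookahead] (the unique production whose predict set contains the lookahead).

Stack is shown with the top on the left.

Stack      Input      Action
----------------------------
P $        ( d e d $  output P → X e d
X e d $    ( d e d $  output X → ( d
( d e d $  ( d e d $  match '('
d e d $    d e d $    match 'd'
e d $      e d $      match 'e'
d $        d $        match 'd'
$          $          accept

The string is accepted.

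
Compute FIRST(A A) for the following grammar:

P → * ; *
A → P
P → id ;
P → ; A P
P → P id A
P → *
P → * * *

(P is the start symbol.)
FIRST sets of the non-terminals involved (from the grammar, by fixed-point iteration):
  FIRST(A) = { '*', ';', 'id' }

To compute FIRST(A A), process the symbols left to right:
Symbol A is a non-terminal. Add FIRST(A) \ {ε} = { '*', ';', 'id' }
A is not nullable (ε ∉ FIRST(A)), so stop here.
FIRST(A A) = { '*', ';', 'id' }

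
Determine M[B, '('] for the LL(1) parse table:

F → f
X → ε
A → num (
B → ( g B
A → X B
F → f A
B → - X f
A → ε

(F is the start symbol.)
To find M[B, '('], we find productions for B where '(' is in the predict set (PREDICT(N → α) = (FIRST(α) \ {ε}) ∪ (FOLLOW(N) if α ⇒* ε)).

B → ( g B: PREDICT = { '(' }
  '(' is in predict set, so this production goes in M[B, '(']
B → - X f: PREDICT = { '-' }

M[B, '('] = B → ( g B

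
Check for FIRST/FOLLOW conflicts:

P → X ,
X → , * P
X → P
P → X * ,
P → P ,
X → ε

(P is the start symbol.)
Yes. X → ',' '*' P with FOLLOW(X) on { ',' }; X → P with FOLLOW(X) on { '*', ',' }

A FIRST/FOLLOW conflict occurs when a non-terminal N has a nullable alternative N → β (β ⇒* ε) and another alternative N → α with FIRST(α) ∩ FOLLOW(N) ≠ ∅: on such a lookahead the parser cannot decide between expanding α and letting N vanish via β.

Nullable non-terminals: X.
FIRST sets used below: FIRST(P) = { '*', ',' }

X: nullable alternative(s) X → ε; FOLLOW(X) = { '*', ',' }
  X → , * P: FIRST \ {ε} = { ',' } — overlaps FOLLOW(X) on { ',' }: CONFLICT
  X → P: FIRST \ {ε} = { '*', ',' } — overlaps FOLLOW(X) on { '*', ',' }: CONFLICT
  X → ε: FIRST \ {ε} = { } — this is the only nullable alternative, skip

P has no nullable alternative, so no FIRST/FOLLOW check is needed there.

So the grammar has 2 FIRST/FOLLOW conflicts (marked CONFLICT above).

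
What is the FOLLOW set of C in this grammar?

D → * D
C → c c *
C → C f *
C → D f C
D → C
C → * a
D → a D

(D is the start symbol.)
{ $, 'f' }

In C → C f *: C is followed by f '*', add FIRST(f '*') \ {ε} = { 'f' }
In C → D f C: C is at the end; this adds FOLLOW(C) to itself — nothing new
In D → C: C is at the end, add FOLLOW(D)

The FOLLOW sets referred to above (computed the same way, to a fixed point):
  FOLLOW(D) = { $, 'f' }

Taking the union: FOLLOW(C) = { $, 'f' }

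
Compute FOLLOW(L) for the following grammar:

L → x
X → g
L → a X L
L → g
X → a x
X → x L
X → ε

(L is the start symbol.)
To compute FOLLOW(L), find every occurrence of L on a right-hand side N → α L β: add FIRST(β) \ {ε}, and if β is empty or nullable also add FOLLOW(N). Iterate to a fixed point.

L is the start symbol, so $ ∈ FOLLOW(L).
In L → a X L: L is at the end; this adds FOLLOW(L) to itself — nothing new
In X → x L: L is at the end, add FOLLOW(X)

The FOLLOW sets referred to above (computed the same way, to a fixed point):
  FOLLOW(X) = { 'a', 'g', 'x' }

Taking the union: FOLLOW(L) = { $, 'a', 'g', 'x' }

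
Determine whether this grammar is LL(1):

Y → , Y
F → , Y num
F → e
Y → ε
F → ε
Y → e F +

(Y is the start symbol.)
A grammar is LL(1) if for each non-terminal N with multiple productions, the predict sets of those productions are pairwise disjoint, where PREDICT(N → α) = (FIRST(α) \ {ε}) ∪ (FOLLOW(N) if α ⇒* ε).

Relevant sets:
  FOLLOW(Y) = { $, 'num' }
  FOLLOW(F) = { '+' }

For Y:
  PREDICT(Y → ',' Y) = { ',' }
  PREDICT(Y → ε) = { $, 'num' }
  PREDICT(Y → e F '+') = { 'e' }
For F:
  PREDICT(F → ',' Y num) = { ',' }
  PREDICT(F → e) = { 'e' }
  PREDICT(F → ε) = { '+' }

All predict sets are disjoint. The grammar IS LL(1).

Answer: Yes, the grammar is LL(1).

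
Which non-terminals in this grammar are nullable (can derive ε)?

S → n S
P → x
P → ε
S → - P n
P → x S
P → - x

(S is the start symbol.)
{ 'P' }

A non-terminal is nullable if it can derive ε (the empty string): either it has an ε-production, or it has a production whose right-hand side consists entirely of nullable non-terminals.

ε-productions: P → ε
So P is immediately nullable.
No further non-terminal can be added: every production for the remaining non-terminals contains a terminal or a non-nullable non-terminal.
Nullable = { 'P' }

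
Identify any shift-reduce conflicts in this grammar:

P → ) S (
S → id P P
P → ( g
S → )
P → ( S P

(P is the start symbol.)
A shift-reduce conflict occurs when an LR(0) state has both:
  - a complete (reduce) item [A → α .] (dot at the end), and
  - a shift item [B → β . c γ] (dot before a terminal).

Augment with P' → P and build the canonical LR(0) collection (I0 = CLOSURE({[P' → . P]}), then GOTO on every symbol after a dot until no new states appear). It has 13 states:
  I0: { [P → . ( S P], [P → . ( g], [P → . ) S (], [P' → . P] }  — shift
  I1: { [P → ( . S P], [P → ( . g], [S → . )], [S → . id P P] }  — shift
  I2: { [P → ) . S (], [S → . )], [S → . id P P] }  — shift
  I3: { [P' → P .] }  — accept
  I4: { [S → ) .] }  — reduce
  I5: { [P → ) S . (] }  — shift
  I6: { [P → . ( S P], [P → . ( g], [P → . ) S (], [S → id . P P] }  — shift
  I7: { [P → . ( S P], [P → . ( g], [P → . ) S (], [S → id P . P] }  — shift
  I8: { [S → id P P .] }  — reduce
  I9: { [P → ) S ( .] }  — reduce
  I10: { [P → ( S . P], [P → . ( S P], [P → . ( g], [P → . ) S (] }  — shift
  I11: { [P → ( g .] }  — reduce
  I12: { [P → ( S P .] }  — reduce

No state contains both a complete item and a shift item.

Answer: No shift-reduce conflicts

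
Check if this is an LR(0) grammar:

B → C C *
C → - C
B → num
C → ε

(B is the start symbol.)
No. Shift-reduce conflict between [C → .] and [B → . num]

A grammar is LR(0) if no state in the canonical LR(0) collection has:
  - both a shift item (dot before a terminal) and a complete item (shift-reduce conflict), or
  - two or more complete items (reduce-reduce conflict; the accept item [B' → B .] counts as a complete item here).

Augment with B' → B and build the canonical LR(0) collection (I0 = CLOSURE({[B' → . B]}), then GOTO on every symbol after a dot until no new states appear). It has 8 states:
  I0: { [B → . C C *], [B → . num], [B' → . B], [C → . - C], [C → .] }  — shift, reduce
  I1: { [C → - . C], [C → . - C], [C → .] }  — shift, reduce
  I2: { [B' → B .] }  — accept
  I3: { [B → C . C *], [C → . - C], [C → .] }  — shift, reduce
  I4: { [B → num .] }  — reduce
  I5: { [B → C C . *] }  — shift
  I6: { [B → C C * .] }  — reduce
  I7: { [C → - C .] }  — reduce

Conflict in state I0:
  Shift-reduce conflict between [C → .] and [B → . num]
So the grammar is NOT LR(0).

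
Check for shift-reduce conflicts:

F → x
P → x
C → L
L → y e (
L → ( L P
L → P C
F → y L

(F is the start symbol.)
Augment with F' → F and build the canonical LR(0) collection (I0 = CLOSURE({[F' → . F]}), then GOTO on every symbol after a dot until no new states appear). It has 15 states:
  I0: { [F → . x], [F → . y L], [F' → . F] }  — shift
  I1: { [F' → F .] }  — accept
  I2: { [F → x .] }  — reduce
  I3: { [F → y . L], [L → . ( L P], [L → . P C], [L → . y e (], [P → . x] }  — shift
  I4: { [L → ( . L P], [L → . ( L P], [L → . P C], [L → . y e (], [P → . x] }  — shift
  I5: { [F → y L .] }  — reduce
  I6: { [C → . L], [L → . ( L P], [L → . P C], [L → . y e (], [L → P . C], [P → . x] }  — shift
  I7: { [P → x .] }  — reduce
  I8: { [L → y . e (] }  — shift
  I9: { [L → y e . (] }  — shift
  I10: { [L → y e ( .] }  — reduce
  I11: { [L → P C .] }  — reduce
  I12: { [C → L .] }  — reduce
  I13: { [L → ( L . P], [P → . x] }  — shift
  I14: { [L → ( L P .] }  — reduce

No state contains both a complete item and a shift item.

Answer: No shift-reduce conflicts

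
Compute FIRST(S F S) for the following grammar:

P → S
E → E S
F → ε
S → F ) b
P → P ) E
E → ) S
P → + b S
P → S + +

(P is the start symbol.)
{ ')' }

FIRST sets of the non-terminals involved (from the grammar, by fixed-point iteration):
  FIRST(S) = { ')' }

To compute FIRST(S F S), process the symbols left to right:
Symbol S is a non-terminal. Add FIRST(S) \ {ε} = { ')' }
S is not nullable (ε ∉ FIRST(S)), so stop here.
FIRST(S F S) = { ')' }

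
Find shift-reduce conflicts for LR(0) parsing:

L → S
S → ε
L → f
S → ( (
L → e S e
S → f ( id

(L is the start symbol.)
Yes — I0: [S → .] vs [L → . e S e]; I4: [S → .] vs [S → . ( (]; I5: [L → f .] vs [S → f . ( id]

A shift-reduce conflict occurs when an LR(0) state has both:
  - a complete (reduce) item [A → α .] (dot at the end), and
  - a shift item [B → β . c γ] (dot before a terminal).

Augment with L' → L and build the canonical LR(0) collection (I0 = CLOSURE({[L' → . L]}), then GOTO on every symbol after a dot until no new states appear). It has 12 states:
  I0: { [L → . S], [L → . e S e], [L → . f], [L' → . L], [S → . ( (], [S → . f ( id], [S → .] }  — shift, reduce
  I1: { [S → ( . (] }  — shift
  I2: { [L' → L .] }  — accept
  I3: { [L → S .] }  — reduce
  I4: { [L → e . S e], [S → . ( (], [S → . f ( id], [S → .] }  — shift, reduce
  I5: { [L → f .], [S → f . ( id] }  — shift, reduce
  I6: { [S → f ( . id] }  — shift
  I7: { [S → f ( id .] }  — reduce
  I8: { [L → e S . e] }  — shift
  I9: { [S → f . ( id] }  — shift
  I10: { [L → e S e .] }  — reduce
  I11: { [S → ( ( .] }  — reduce

I0 contains reduce item [S → .] and shift items [L → . e S e], [L → . f], [S → . ( (], [S → . f ( id] — shift-reduce conflict.
I4 contains reduce item [S → .] and shift items [S → . ( (], [S → . f ( id] — shift-reduce conflict.
I5 contains reduce item [L → f .] and shift item [S → f . ( id] — shift-reduce conflict.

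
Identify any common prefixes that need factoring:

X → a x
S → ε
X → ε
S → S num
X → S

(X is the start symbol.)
Left-factoring is needed when two productions for the same non-terminal
share a common prefix on the right-hand side.

Productions for X:
  X → a x
  X → ε
  X → S
Productions for S:
  S → ε
  S → S num

No common prefixes found.

Answer: No, left-factoring is not needed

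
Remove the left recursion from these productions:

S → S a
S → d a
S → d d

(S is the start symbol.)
S → d a S'
S → d d S'
S' → a S'
S' → ε

S is directly left-recursive. The standard transformation for
  A → A α₁ | ... | A α_m | β₁ | ... | β_n
is
  A  → β₁ A' | ... | β_n A'
  A' → α₁ A' | ... | α_m A' | ε

S → d a becomes S → d a S'
S → d d becomes S → d d S'
S → S a becomes S' → a S'
Add S' → ε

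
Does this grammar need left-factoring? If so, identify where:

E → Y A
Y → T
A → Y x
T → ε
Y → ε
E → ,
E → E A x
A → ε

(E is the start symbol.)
No, left-factoring is not needed

Left-factoring is needed when two productions for the same non-terminal
share a common prefix on the right-hand side.

Productions for E:
  E → Y A
  E → ,
  E → E A x
Productions for Y:
  Y → T
  Y → ε
Productions for A:
  A → Y x
  A → ε

No common prefixes found.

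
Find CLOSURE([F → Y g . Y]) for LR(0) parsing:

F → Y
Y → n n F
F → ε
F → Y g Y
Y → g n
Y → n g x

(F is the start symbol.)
{ [F → Y g . Y], [Y → . g n], [Y → . n g x], [Y → . n n F] }

To compute CLOSURE, for each item [A → α.Bβ] where B is a non-terminal, add [B → .γ] for all productions B → γ; repeat for the newly added items until nothing changes.

Start with: [F → Y g . Y]
  [F → Y g . Y] has the dot before Y: add [Y → . n n F], [Y → . g n], [Y → . n g x]
No further items can be added.

CLOSURE = { [F → Y g . Y], [Y → . g n], [Y → . n g x], [Y → . n n F] }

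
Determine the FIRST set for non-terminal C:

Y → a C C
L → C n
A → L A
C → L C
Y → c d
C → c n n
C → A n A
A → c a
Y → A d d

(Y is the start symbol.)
To compute FIRST(C), examine every production with C on the left-hand side, reading each right-hand side left to right until a non-nullable symbol is reached.

FIRST sets of the other non-terminals involved (by the same procedure, iterated to a fixed point):
  FIRST(L) = { 'c' }
  FIRST(A) = { 'c' }

From C → L C:
  - L is a non-terminal: add FIRST(L) \ {ε} = { 'c' }
    L is not nullable, so stop
From C → c n n:
  - c is a terminal: add 'c' and stop
From C → A n A:
  - A is a non-terminal: add FIRST(A) \ {ε} = { 'c' }
    A is not nullable, so stop

Collecting: FIRST(C) = { 'c' }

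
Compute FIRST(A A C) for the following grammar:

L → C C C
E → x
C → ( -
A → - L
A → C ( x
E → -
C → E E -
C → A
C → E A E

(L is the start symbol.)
{ '(', '-', 'x' }

FIRST sets of the non-terminals involved (from the grammar, by fixed-point iteration):
  FIRST(A) = { '(', '-', 'x' }

To compute FIRST(A A C), process the symbols left to right:
Symbol A is a non-terminal. Add FIRST(A) \ {ε} = { '(', '-', 'x' }
A is not nullable (ε ∉ FIRST(A)), so stop here.
FIRST(A A C) = { '(', '-', 'x' }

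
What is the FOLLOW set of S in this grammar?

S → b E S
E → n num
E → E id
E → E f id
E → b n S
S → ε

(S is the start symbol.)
{ $, 'b', 'f', 'id' }

To compute FOLLOW(S), find every occurrence of S on a right-hand side N → α S β: add FIRST(β) \ {ε}, and if β is empty or nullable also add FOLLOW(N). Iterate to a fixed point.

S is the start symbol, so $ ∈ FOLLOW(S).
In S → b E S: S is at the end; this adds FOLLOW(S) to itself — nothing new
In E → b n S: S is at the end, add FOLLOW(E)

The FOLLOW sets referred to above (computed the same way, to a fixed point):
  FOLLOW(E) = { $, 'b', 'f', 'id' }

Taking the union: FOLLOW(S) = { $, 'b', 'f', 'id' }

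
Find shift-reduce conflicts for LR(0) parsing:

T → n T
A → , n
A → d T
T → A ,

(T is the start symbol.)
No shift-reduce conflicts

Augment with T' → T and build the canonical LR(0) collection (I0 = CLOSURE({[T' → . T]}), then GOTO on every symbol after a dot until no new states appear). It has 10 states:
  I0: { [A → . , n], [A → . d T], [T → . A ,], [T → . n T], [T' → . T] }  — shift
  I1: { [A → , . n] }  — shift
  I2: { [T → A . ,] }  — shift
  I3: { [T' → T .] }  — accept
  I4: { [A → . , n], [A → . d T], [A → d . T], [T → . A ,], [T → . n T] }  — shift
  I5: { [A → . , n], [A → . d T], [T → . A ,], [T → . n T], [T → n . T] }  — shift
  I6: { [T → n T .] }  — reduce
  I7: { [A → d T .] }  — reduce
  I8: { [T → A , .] }  — reduce
  I9: { [A → , n .] }  — reduce

No state contains both a complete item and a shift item.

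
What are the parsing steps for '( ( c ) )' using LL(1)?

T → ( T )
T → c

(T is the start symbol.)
Stack is shown with the top on the left.

Stack      Input        Action
------------------------------
T $        ( ( c ) ) $  output T → ( T )
( T ) $    ( ( c ) ) $  match '('
T ) $      ( c ) ) $    output T → ( T )
( T ) ) $  ( c ) ) $    match '('
T ) ) $    c ) ) $      output T → c
c ) ) $    c ) ) $      match 'c'
) ) $      ) ) $        match ')'
) $        ) $          match ')'
$          $            accept

The string is accepted.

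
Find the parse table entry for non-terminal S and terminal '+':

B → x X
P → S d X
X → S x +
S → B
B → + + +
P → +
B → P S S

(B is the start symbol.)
To find M[S, '+'], we find productions for S where '+' is in the predict set (PREDICT(N → α) = (FIRST(α) \ {ε}) ∪ (FOLLOW(N) if α ⇒* ε)).

Relevant sets:
  FIRST(B) = { '+', 'x' }

S → B: PREDICT = { '+', 'x' }
  '+' is in predict set, so this production goes in M[S, '+']

M[S, '+'] = S → B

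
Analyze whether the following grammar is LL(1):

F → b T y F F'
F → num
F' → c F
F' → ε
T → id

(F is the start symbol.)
A grammar is LL(1) if for each non-terminal N with multiple productions, the predict sets of those productions are pairwise disjoint, where PREDICT(N → α) = (FIRST(α) \ {ε}) ∪ (FOLLOW(N) if α ⇒* ε).

Relevant sets:
  FOLLOW(F') = { $, 'c' }

For F:
  PREDICT(F → b T y F F') = { 'b' }
  PREDICT(F → num) = { 'num' }
For F':
  PREDICT(F' → c F) = { 'c' }
  PREDICT(F' → ε) = { $, 'c' }
T has a single production, so nothing to check there.

Conflict found: Predict set conflict for F': { 'c' }
The grammar is NOT LL(1).

Answer: No. Predict set conflict for F': { 'c' }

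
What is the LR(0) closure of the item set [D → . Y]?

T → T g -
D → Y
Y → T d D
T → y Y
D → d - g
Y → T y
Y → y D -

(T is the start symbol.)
Start with: [D → . Y]
  [D → . Y] has the dot before Y: add [Y → . T d D], [Y → . T y], [Y → . y D -]
  [Y → . T d D] has the dot before T: add [T → . T g -], [T → . y Y]
No further items can be added.

CLOSURE = { [D → . Y], [T → . T g -], [T → . y Y], [Y → . T d D], [Y → . T y], [Y → . y D -] }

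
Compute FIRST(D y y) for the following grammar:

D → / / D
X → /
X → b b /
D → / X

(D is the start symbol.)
FIRST sets of the non-terminals involved (from the grammar, by fixed-point iteration):
  FIRST(D) = { '/' }

To compute FIRST(D y y), process the symbols left to right:
Symbol D is a non-terminal. Add FIRST(D) \ {ε} = { '/' }
D is not nullable (ε ∉ FIRST(D)), so stop here.
FIRST(D y y) = { '/' }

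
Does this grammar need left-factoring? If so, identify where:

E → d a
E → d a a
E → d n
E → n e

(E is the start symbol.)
Yes, E has productions with common prefix 'd'

Left-factoring is needed when two productions for the same non-terminal
share a common prefix on the right-hand side.

Productions for E:
  E → d a
  E → d a a
  E → d n
  E → n e

Found common prefix 'd' in productions for E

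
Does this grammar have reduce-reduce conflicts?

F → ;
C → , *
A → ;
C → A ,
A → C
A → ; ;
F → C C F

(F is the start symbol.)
A reduce-reduce conflict occurs when an LR(0) state has two complete items [A → α .] and [B → β .] — both call for a reduction, and with no lookahead the parser cannot choose between them.

Augment with F' → F and build the canonical LR(0) collection (I0 = CLOSURE({[F' → . F]}), then GOTO on every symbol after a dot until no new states appear). It has 12 states:
  I0: { [A → . ; ;], [A → . ;], [A → . C], [C → . , *], [C → . A ,], [F → . ;], [F → . C C F], [F' → . F] }  — shift
  I1: { [C → , . *] }  — shift
  I2: { [A → ; . ;], [A → ; .], [F → ; .] }  — shift, 2 reduces
  I3: { [C → A . ,] }  — shift
  I4: { [A → . ; ;], [A → . ;], [A → . C], [A → C .], [C → . , *], [C → . A ,], [F → C . C F] }  — shift, reduce
  I5: { [F' → F .] }  — accept
  I6: { [A → ; . ;], [A → ; .] }  — shift, reduce
  I7: { [A → . ; ;], [A → . ;], [A → . C], [A → C .], [C → . , *], [C → . A ,], [F → . ;], [F → . C C F], [F → C C . F] }  — shift, reduce
  I8: { [F → C C F .] }  — reduce
  I9: { [A → ; ; .] }  — reduce
  I10: { [C → A , .] }  — reduce
  I11: { [C → , * .] }  — reduce

I2 contains complete items [A → ; .], [F → ; .] — reduce-reduce conflict.

Answer: Yes — I2: [A → ; .] vs [F → ; .]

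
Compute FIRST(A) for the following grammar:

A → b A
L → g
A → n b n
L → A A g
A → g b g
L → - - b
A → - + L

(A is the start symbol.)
From A → b A:
  - b is a terminal: add 'b' and stop
From A → n b n:
  - n is a terminal: add 'n' and stop
From A → g b g:
  - g is a terminal: add 'g' and stop
From A → - + L:
  - '-' is a terminal: add '-' and stop

Collecting: FIRST(A) = { '-', 'b', 'g', 'n' }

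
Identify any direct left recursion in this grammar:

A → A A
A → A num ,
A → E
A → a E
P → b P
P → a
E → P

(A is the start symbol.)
Yes, A is left-recursive

Direct left recursion occurs when N → N α for some non-terminal N (the right-hand side begins with the left-hand side itself).

A → A A: LEFT RECURSIVE (starts with A)
A → A num ,: LEFT RECURSIVE (starts with A)
A → E: starts with E
A → a E: starts with a
P → b P: starts with b
P → a: starts with a
E → P: starts with P

The grammar has direct left recursion on: A.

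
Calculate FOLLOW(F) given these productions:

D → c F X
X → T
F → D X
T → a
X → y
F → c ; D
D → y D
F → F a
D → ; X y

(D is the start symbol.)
To compute FOLLOW(F), find every occurrence of F on a right-hand side N → α F β: add FIRST(β) \ {ε}, and if β is empty or nullable also add FOLLOW(N). Iterate to a fixed point.

In D → c F X: F is followed by X, add FIRST(X) \ {ε} = { 'a', 'y' }
In F → F a: F is followed by a, add FIRST(a) \ {ε} = { 'a' }

Taking the union: FOLLOW(F) = { 'a', 'y' }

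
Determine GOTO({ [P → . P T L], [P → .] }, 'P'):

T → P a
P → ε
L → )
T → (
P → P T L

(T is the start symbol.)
GOTO(I, 'P') = CLOSURE({ [A → αX.β] : [A → α.Xβ] ∈ I, X = 'P' })

Items with dot before 'P', with the dot advanced:
  [P → . P T L] → [P → P . T L]
Closure of the advanced items:
  [P → P . T L] has the dot before T: add [T → . P a], [T → . (]
  [T → . P a] has the dot before P: add [P → .], [P → . P T L]

GOTO = { [P → . P T L], [P → .], [P → P . T L], [T → . (], [T → . P a] }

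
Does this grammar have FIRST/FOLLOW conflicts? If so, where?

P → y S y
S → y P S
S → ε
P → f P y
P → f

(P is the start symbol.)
Yes. S → y P S with FOLLOW(S) on { 'y' }

A FIRST/FOLLOW conflict occurs when a non-terminal N has a nullable alternative N → β (β ⇒* ε) and another alternative N → α with FIRST(α) ∩ FOLLOW(N) ≠ ∅: on such a lookahead the parser cannot decide between expanding α and letting N vanish via β.

Nullable non-terminals: S.

S: nullable alternative(s) S → ε; FOLLOW(S) = { 'y' }
  S → y P S: FIRST \ {ε} = { 'y' } — overlaps FOLLOW(S) on { 'y' }: CONFLICT
  S → ε: FIRST \ {ε} = { } — this is the only nullable alternative, skip

P has no nullable alternative, so no FIRST/FOLLOW check is needed there.

So the grammar has 1 FIRST/FOLLOW conflict (marked CONFLICT above).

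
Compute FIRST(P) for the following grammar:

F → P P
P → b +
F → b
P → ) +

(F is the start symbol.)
To compute FIRST(P), examine every production with P on the left-hand side, reading each right-hand side left to right until a non-nullable symbol is reached.

From P → b +:
  - b is a terminal: add 'b' and stop
From P → ) +:
  - ')' is a terminal: add ')' and stop

Collecting: FIRST(P) = { ')', 'b' }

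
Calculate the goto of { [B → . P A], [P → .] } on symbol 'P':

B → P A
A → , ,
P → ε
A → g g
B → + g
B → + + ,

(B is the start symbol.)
{ [A → . , ,], [A → . g g], [B → P . A] }

GOTO(I, 'P') = CLOSURE({ [A → αX.β] : [A → α.Xβ] ∈ I, X = 'P' })

Items with dot before 'P', with the dot advanced:
  [B → . P A] → [B → P . A]
Closure of the advanced items:
  [B → P . A] has the dot before A: add [A → . , ,], [A → . g g]

GOTO = { [A → . , ,], [A → . g g], [B → P . A] }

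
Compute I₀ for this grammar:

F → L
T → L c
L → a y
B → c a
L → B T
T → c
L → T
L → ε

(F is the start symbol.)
First, augment the grammar with F' → F
I₀ = CLOSURE({ [F' → . F] }):
  [F' → . F] has the dot before F: add [F → . L]
  [F → . L] has the dot before L: add [L → . a y], [L → . B T], [L → . T], [L → .]
  [L → . B T] has the dot before B: add [B → . c a]
  [L → . T] has the dot before T: add [T → . L c], [T → . c]
No further items can be added.

I₀ = { [B → . c a], [F → . L], [F' → . F], [L → . B T], [L → . T], [L → . a y], [L → .], [T → . L c], [T → . c] }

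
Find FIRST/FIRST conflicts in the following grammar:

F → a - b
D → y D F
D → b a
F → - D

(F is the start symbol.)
No FIRST/FIRST conflicts.

A FIRST/FIRST conflict occurs when two productions N → α and N → β for the same non-terminal have FIRST(α) ∩ FIRST(β) ≠ ∅ (with ε ∈ FIRST of a nullable right-hand side, so two nullable alternatives also conflict).

Productions for F:
  F → a - b: FIRST = { 'a' }
  F → - D: FIRST = { '-' }
Productions for D:
  D → y D F: FIRST = { 'y' }
  D → b a: FIRST = { 'b' }

All alternatives of each non-terminal have pairwise disjoint FIRST sets.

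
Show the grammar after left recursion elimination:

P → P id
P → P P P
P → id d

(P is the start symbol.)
P is directly left-recursive. The standard transformation for
  A → A α₁ | ... | A α_m | β₁ | ... | β_n
is
  A  → β₁ A' | ... | β_n A'
  A' → α₁ A' | ... | α_m A' | ε

P → id d becomes P → id d P'
P → P id becomes P' → id P'
P → P P P becomes P' → P P P'
Add P' → ε

Resulting grammar:
P → id d P'
P' → id P'
P' → P P P'
P' → ε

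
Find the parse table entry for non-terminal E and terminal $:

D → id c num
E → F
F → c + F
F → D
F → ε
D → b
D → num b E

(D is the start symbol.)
To find M[E, $], we find productions for E where $ is in the predict set (PREDICT(N → α) = (FIRST(α) \ {ε}) ∪ (FOLLOW(N) if α ⇒* ε)).

Relevant sets:
  FIRST(F) = { 'b', 'c', 'id', 'num', ε }
  FOLLOW(E) = { $ }

E → F: PREDICT = { $, 'b', 'c', 'id', 'num' }
  $ is in predict set, so this production goes in M[E, $]

M[E, $] = E → F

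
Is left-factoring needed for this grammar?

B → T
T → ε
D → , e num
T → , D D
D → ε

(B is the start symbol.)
No, left-factoring is not needed

Left-factoring is needed when two productions for the same non-terminal
share a common prefix on the right-hand side.

Productions for T:
  T → ε
  T → , D D
Productions for D:
  D → , e num
  D → ε

No common prefixes found.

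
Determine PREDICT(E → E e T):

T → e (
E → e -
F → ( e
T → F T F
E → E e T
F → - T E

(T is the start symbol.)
PREDICT(E → E e T) = (FIRST(RHS) \ {ε}) ∪ (FOLLOW(E) if ε ∈ FIRST(RHS), i.e. RHS ⇒* ε)
FIRST(E) = { 'e' }
FIRST(E e T) = { 'e' }
ε ∉ FIRST(E e T), so FOLLOW(E) is not added.
PREDICT(E → E e T) = { 'e' }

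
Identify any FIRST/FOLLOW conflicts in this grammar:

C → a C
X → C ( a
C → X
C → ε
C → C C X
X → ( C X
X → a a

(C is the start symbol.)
Yes. C → a C with FOLLOW(C) on { 'a' }; C → X with FOLLOW(C) on { '(', 'a' }; C → C C X with FOLLOW(C) on { '(', 'a' }

A FIRST/FOLLOW conflict occurs when a non-terminal N has a nullable alternative N → β (β ⇒* ε) and another alternative N → α with FIRST(α) ∩ FOLLOW(N) ≠ ∅: on such a lookahead the parser cannot decide between expanding α and letting N vanish via β.

Nullable non-terminals: C.
FIRST sets used below: FIRST(X) = { '(', 'a' }, FIRST(C) = { '(', 'a', ε }

C: nullable alternative(s) C → ε; FOLLOW(C) = { $, '(', 'a' }
  C → a C: FIRST \ {ε} = { 'a' } — overlaps FOLLOW(C) on { 'a' }: CONFLICT
  C → X: FIRST \ {ε} = { '(', 'a' } — overlaps FOLLOW(C) on { '(', 'a' }: CONFLICT
  C → ε: FIRST \ {ε} = { } — this is the only nullable alternative, skip
  C → C C X: FIRST \ {ε} = { '(', 'a' } — overlaps FOLLOW(C) on { '(', 'a' }: CONFLICT

X has no nullable alternative, so no FIRST/FOLLOW check is needed there.

So the grammar has 3 FIRST/FOLLOW conflicts (marked CONFLICT above).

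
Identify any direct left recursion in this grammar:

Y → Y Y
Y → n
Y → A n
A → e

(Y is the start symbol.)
Y → Y Y: LEFT RECURSIVE (starts with Y)
Y → n: starts with n
Y → A n: starts with A
A → e: starts with e

The grammar has direct left recursion on: Y.

Answer: Yes, Y is left-recursive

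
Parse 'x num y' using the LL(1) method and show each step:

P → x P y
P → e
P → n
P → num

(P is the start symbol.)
Stack is shown with the top on the left.

Stack    Input      Action
--------------------------
P $      x num y $  output P → x P y
x P y $  x num y $  match 'x'
P y $    num y $    output P → num
num y $  num y $    match 'num'
y $      y $        match 'y'
$        $          accept

The string is accepted.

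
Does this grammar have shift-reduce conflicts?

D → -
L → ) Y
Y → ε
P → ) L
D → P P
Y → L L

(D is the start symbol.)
Yes — I6: [Y → .] vs [L → . ) Y]

A shift-reduce conflict occurs when an LR(0) state has both:
  - a complete (reduce) item [A → α .] (dot at the end), and
  - a shift item [B → β . c γ] (dot before a terminal).

Augment with D' → D and build the canonical LR(0) collection (I0 = CLOSURE({[D' → . D]}), then GOTO on every symbol after a dot until no new states appear). It has 11 states:
  I0: { [D → . -], [D → . P P], [D' → . D], [P → . ) L] }  — shift
  I1: { [L → . ) Y], [P → ) . L] }  — shift
  I2: { [D → - .] }  — reduce
  I3: { [D' → D .] }  — accept
  I4: { [D → P . P], [P → . ) L] }  — shift
  I5: { [D → P P .] }  — reduce
  I6: { [L → ) . Y], [L → . ) Y], [Y → . L L], [Y → .] }  — shift, reduce
  I7: { [P → ) L .] }  — reduce
  I8: { [L → . ) Y], [Y → L . L] }  — shift
  I9: { [L → ) Y .] }  — reduce
  I10: { [Y → L L .] }  — reduce

I6 contains reduce item [Y → .] and shift item [L → . ) Y] — shift-reduce conflict.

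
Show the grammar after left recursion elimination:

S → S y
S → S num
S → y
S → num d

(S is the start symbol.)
S → y S'
S → num d S'
S' → y S'
S' → num S'
S' → ε

S is directly left-recursive. The standard transformation for
  A → A α₁ | ... | A α_m | β₁ | ... | β_n
is
  A  → β₁ A' | ... | β_n A'
  A' → α₁ A' | ... | α_m A' | ε

S → y becomes S → y S'
S → num d becomes S → num d S'
S → S y becomes S' → y S'
S → S num becomes S' → num S'
Add S' → ε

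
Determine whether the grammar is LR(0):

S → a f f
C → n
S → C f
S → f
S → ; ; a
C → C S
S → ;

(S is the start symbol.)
A grammar is LR(0) if no state in the canonical LR(0) collection has:
  - both a shift item (dot before a terminal) and a complete item (shift-reduce conflict), or
  - two or more complete items (reduce-reduce conflict; the accept item [S' → S .] counts as a complete item here).

Augment with S' → S and build the canonical LR(0) collection (I0 = CLOSURE({[S' → . S]}), then GOTO on every symbol after a dot until no new states appear). It has 13 states:
  I0: { [C → . C S], [C → . n], [S → . ; ; a], [S → . ;], [S → . C f], [S → . a f f], [S → . f], [S' → . S] }  — shift
  I1: { [S → ; . ; a], [S → ; .] }  — shift, reduce
  I2: { [C → . C S], [C → . n], [C → C . S], [S → . ; ; a], [S → . ;], [S → . C f], [S → . a f f], [S → . f], [S → C . f] }  — shift
  I3: { [S' → S .] }  — accept
  I4: { [S → a . f f] }  — shift
  I5: { [S → f .] }  — reduce
  I6: { [C → n .] }  — reduce
  I7: { [S → a f . f] }  — shift
  I8: { [S → a f f .] }  — reduce
  I9: { [C → C S .] }  — reduce
  I10: { [S → C f .], [S → f .] }  — 2 reduces
  I11: { [S → ; ; . a] }  — shift
  I12: { [S → ; ; a .] }  — reduce

Conflict in state I1:
  Shift-reduce conflict between [S → ; .] and [S → ; . ; a]
So the grammar is NOT LR(0).

Answer: No. Shift-reduce conflict between [S → ; .] and [S → ; . ; a]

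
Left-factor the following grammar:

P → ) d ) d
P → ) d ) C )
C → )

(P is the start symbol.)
Left-factoring transforms A → αβ₁ | αβ₂ into A → αA' and A' → β₁ | β₂
(α is the longest common prefix among the alternatives). Repeat until
no nonterminal has two alternatives with a common prefix.

Round 1: P has alternatives sharing prefix ') d )'. Introduce P': P → ) d ) P'
  Add: P' → d
  Add: P' → C )

No remaining common prefixes — done.

Resulting grammar:
P → ) d ) P'
P' → d
P' → C )
C → )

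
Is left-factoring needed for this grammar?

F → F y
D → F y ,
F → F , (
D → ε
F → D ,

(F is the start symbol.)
Left-factoring is needed when two productions for the same non-terminal
share a common prefix on the right-hand side.

Productions for F:
  F → F y
  F → F , (
  F → D ,
Productions for D:
  D → F y ,
  D → ε

Found common prefix 'F' in productions for F

Answer: Yes, F has productions with common prefix 'F'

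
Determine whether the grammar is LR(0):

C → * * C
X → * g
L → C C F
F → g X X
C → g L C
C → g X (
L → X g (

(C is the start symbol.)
Yes, the grammar is LR(0)

A grammar is LR(0) if no state in the canonical LR(0) collection has:
  - both a shift item (dot before a terminal) and a complete item (shift-reduce conflict), or
  - two or more complete items (reduce-reduce conflict; the accept item [C' → C .] counts as a complete item here).

Augment with C' → C and build the canonical LR(0) collection (I0 = CLOSURE({[C' → . C]}), then GOTO on every symbol after a dot until no new states appear). It has 21 states:
  I0: { [C → . * * C], [C → . g L C], [C → . g X (], [C' → . C] }  — shift
  I1: { [C → * . * C] }  — shift
  I2: { [C' → C .] }  — accept
  I3: { [C → . * * C], [C → . g L C], [C → . g X (], [C → g . L C], [C → g . X (], [L → . C C F], [L → . X g (], [X → . * g] }  — shift
  I4: { [C → * . * C], [X → * . g] }  — shift
  I5: { [C → . * * C], [C → . g L C], [C → . g X (], [L → C . C F] }  — shift
  I6: { [C → . * * C], [C → . g L C], [C → . g X (], [C → g L . C] }  — shift
  I7: { [C → g X . (], [L → X . g (] }  — shift
  I8: { [C → g X ( .] }  — reduce
  I9: { [L → X g . (] }  — shift
  I10: { [L → X g ( .] }  — reduce
  I11: { [C → g L C .] }  — reduce
  I12: { [F → . g X X], [L → C C . F] }  — shift
  I13: { [L → C C F .] }  — reduce
  I14: { [F → g . X X], [X → . * g] }  — shift
  I15: { [X → * . g] }  — shift
  I16: { [F → g X . X], [X → . * g] }  — shift
  I17: { [F → g X X .] }  — reduce
  I18: { [X → * g .] }  — reduce
  I19: { [C → * * . C], [C → . * * C], [C → . g L C], [C → . g X (] }  — shift
  I20: { [C → * * C .] }  — reduce

Every state is either a pure shift/goto state or contains exactly one complete item and nothing to shift — no conflicts. The grammar is LR(0).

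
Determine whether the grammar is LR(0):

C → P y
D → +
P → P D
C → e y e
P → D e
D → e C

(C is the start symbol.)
A grammar is LR(0) if no state in the canonical LR(0) collection has:
  - both a shift item (dot before a terminal) and a complete item (shift-reduce conflict), or
  - two or more complete items (reduce-reduce conflict; the accept item [C' → C .] counts as a complete item here).

Augment with C' → C and build the canonical LR(0) collection (I0 = CLOSURE({[C' → . C]}), then GOTO on every symbol after a dot until no new states appear). It has 13 states:
  I0: { [C → . P y], [C → . e y e], [C' → . C], [D → . +], [D → . e C], [P → . D e], [P → . P D] }  — shift
  I1: { [D → + .] }  — reduce
  I2: { [C' → C .] }  — accept
  I3: { [P → D . e] }  — shift
  I4: { [C → P . y], [D → . +], [D → . e C], [P → P . D] }  — shift
  I5: { [C → . P y], [C → . e y e], [C → e . y e], [D → . +], [D → . e C], [D → e . C], [P → . D e], [P → . P D] }  — shift
  I6: { [D → e C .] }  — reduce
  I7: { [C → e y . e] }  — shift
  I8: { [C → e y e .] }  — reduce
  I9: { [P → P D .] }  — reduce
  I10: { [C → . P y], [C → . e y e], [D → . +], [D → . e C], [D → e . C], [P → . D e], [P → . P D] }  — shift
  I11: { [C → P y .] }  — reduce
  I12: { [P → D e .] }  — reduce

Every state is either a pure shift/goto state or contains exactly one complete item and nothing to shift — no conflicts. The grammar is LR(0).

Answer: Yes, the grammar is LR(0)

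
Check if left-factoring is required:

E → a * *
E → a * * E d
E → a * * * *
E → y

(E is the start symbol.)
Yes, E has productions with common prefix 'a * *'

Left-factoring is needed when two productions for the same non-terminal
share a common prefix on the right-hand side.

Productions for E:
  E → a * *
  E → a * * E d
  E → a * * * *
  E → y

Found common prefix 'a * *' in productions for E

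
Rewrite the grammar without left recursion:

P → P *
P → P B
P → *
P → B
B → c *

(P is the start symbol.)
P is directly left-recursive. The standard transformation for
  A → A α₁ | ... | A α_m | β₁ | ... | β_n
is
  A  → β₁ A' | ... | β_n A'
  A' → α₁ A' | ... | α_m A' | ε

P → * becomes P → * P'
P → B becomes P → B P'
P → P * becomes P' → * P'
P → P B becomes P' → B P'
Add P' → ε

Productions for other non-terminals are unchanged:
  B → c *

Resulting grammar:
P → * P'
P → B P'
P' → * P'
P' → B P'
P' → ε
B → c *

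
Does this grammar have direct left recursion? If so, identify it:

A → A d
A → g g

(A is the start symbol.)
Direct left recursion occurs when N → N α for some non-terminal N (the right-hand side begins with the left-hand side itself).

A → A d: LEFT RECURSIVE (starts with A)
A → g g: starts with g

The grammar has direct left recursion on: A.

Answer: Yes, A is left-recursive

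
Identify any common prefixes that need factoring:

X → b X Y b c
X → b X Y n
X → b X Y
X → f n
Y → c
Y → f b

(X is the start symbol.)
Left-factoring is needed when two productions for the same non-terminal
share a common prefix on the right-hand side.

Productions for X:
  X → b X Y b c
  X → b X Y n
  X → b X Y
  X → f n
Productions for Y:
  Y → c
  Y → f b

Found common prefix 'b X Y' in productions for X

Answer: Yes, X has productions with common prefix 'b X Y'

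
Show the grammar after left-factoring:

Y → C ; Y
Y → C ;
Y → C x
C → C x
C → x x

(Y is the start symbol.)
Left-factoring transforms A → αβ₁ | αβ₂ into A → αA' and A' → β₁ | β₂
(α is the longest common prefix among the alternatives). Repeat until
no nonterminal has two alternatives with a common prefix.

Round 1: Y has alternatives sharing prefix 'C'. Introduce Y': Y → C Y'
  Add: Y' → ; Y
  Add: Y' → ;
  Add: Y' → x

Round 2: Y' has alternatives sharing prefix ';'. Introduce Y'': Y' → ; Y''
  Add: Y'' → Y
  Add: Y'' → ε

No remaining common prefixes — done.

Resulting grammar:
Y → C Y'
Y' → ; Y''
Y'' → Y
Y'' → ε
Y' → x
C → C x
C → x x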